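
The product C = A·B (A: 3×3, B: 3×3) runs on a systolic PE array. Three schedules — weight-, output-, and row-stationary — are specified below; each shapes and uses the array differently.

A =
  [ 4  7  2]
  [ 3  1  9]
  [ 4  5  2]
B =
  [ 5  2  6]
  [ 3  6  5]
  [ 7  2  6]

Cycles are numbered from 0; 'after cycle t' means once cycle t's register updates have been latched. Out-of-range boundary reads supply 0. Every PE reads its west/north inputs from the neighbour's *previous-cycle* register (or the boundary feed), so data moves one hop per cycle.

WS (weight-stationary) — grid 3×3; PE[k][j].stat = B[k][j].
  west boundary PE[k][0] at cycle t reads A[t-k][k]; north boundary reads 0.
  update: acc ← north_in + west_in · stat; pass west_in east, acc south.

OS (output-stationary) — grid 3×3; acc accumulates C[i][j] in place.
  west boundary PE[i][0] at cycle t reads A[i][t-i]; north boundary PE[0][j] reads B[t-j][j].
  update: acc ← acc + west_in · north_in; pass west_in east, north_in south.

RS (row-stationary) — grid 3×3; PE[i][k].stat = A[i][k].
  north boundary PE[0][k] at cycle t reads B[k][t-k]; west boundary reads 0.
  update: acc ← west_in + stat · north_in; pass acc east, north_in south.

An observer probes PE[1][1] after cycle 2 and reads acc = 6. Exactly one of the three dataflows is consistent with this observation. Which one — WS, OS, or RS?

Under WS (3×3), PE[1][1]:
  cycle 0: PE[1][1] → acc 0, east 0, south 0
  cycle 1: PE[1][1] → acc 0, east 0, south 0
  cycle 2: PE[1][1] → acc 50, east 7, south 50
Under OS (3×3), PE[1][1]:
  cycle 0: PE[1][1] → acc 0, east 0, south 0
  cycle 1: PE[1][1] → acc 0, east 0, south 0
  cycle 2: PE[1][1] → acc 6, east 3, south 2
Under RS (3×3), PE[1][1]:
  cycle 0: PE[1][1] → acc 0, east 0, south 0
  cycle 1: PE[1][1] → acc 0, east 0, south 0
  cycle 2: PE[1][1] → acc 18, east 18, south 3

dataflow = OS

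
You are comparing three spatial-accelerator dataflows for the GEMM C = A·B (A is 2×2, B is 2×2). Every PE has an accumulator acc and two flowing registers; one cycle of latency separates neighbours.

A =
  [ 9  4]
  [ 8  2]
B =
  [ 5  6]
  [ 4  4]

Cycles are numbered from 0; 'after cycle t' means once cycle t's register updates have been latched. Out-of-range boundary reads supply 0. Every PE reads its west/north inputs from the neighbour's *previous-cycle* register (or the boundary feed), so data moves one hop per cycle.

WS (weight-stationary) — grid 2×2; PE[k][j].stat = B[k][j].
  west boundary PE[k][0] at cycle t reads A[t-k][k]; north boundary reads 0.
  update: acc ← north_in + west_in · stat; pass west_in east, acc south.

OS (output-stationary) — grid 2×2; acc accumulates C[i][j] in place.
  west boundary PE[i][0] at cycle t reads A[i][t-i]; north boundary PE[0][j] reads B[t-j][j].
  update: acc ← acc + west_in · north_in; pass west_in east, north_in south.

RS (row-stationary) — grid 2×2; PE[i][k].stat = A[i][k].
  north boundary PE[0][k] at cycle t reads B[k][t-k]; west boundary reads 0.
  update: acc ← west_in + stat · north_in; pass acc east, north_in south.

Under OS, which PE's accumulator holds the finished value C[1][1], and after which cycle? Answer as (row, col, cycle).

(row, col, cycle) = (1, 1, 3)

Under OS, C[1][1] lands at PE[1][1]:
  [0] (1,1) acc=0 (h:0 v:0)
  [1] (1,1) acc=0 (h:0 v:0)
  [2] (1,1) acc=48 (h:8 v:6)
  [3] (1,1) acc=56 (h:2 v:4)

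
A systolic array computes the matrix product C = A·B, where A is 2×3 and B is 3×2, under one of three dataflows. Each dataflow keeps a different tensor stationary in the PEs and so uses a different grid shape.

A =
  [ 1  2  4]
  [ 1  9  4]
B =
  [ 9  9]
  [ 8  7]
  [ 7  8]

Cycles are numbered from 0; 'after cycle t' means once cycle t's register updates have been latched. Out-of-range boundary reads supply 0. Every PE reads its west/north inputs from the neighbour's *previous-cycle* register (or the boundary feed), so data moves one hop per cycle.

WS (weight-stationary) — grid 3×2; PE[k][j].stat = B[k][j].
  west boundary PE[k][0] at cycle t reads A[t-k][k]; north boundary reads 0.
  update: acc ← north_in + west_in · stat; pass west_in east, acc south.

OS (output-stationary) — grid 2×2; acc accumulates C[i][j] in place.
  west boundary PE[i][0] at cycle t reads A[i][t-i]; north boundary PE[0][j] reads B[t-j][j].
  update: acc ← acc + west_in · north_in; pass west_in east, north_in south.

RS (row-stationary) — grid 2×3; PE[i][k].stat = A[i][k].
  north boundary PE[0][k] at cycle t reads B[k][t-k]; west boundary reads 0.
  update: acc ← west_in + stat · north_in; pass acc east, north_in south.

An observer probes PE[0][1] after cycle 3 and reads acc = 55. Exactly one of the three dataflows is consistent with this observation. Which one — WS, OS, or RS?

— WS: 3×2; PE[0][1] trace:
  step 0 · PE0,1: acc=0; fwd→0 fwd↓0
  step 1 · PE0,1: acc=9; fwd→1 fwd↓9
  step 2 · PE0,1: acc=9; fwd→1 fwd↓9
  step 3 · PE0,1: acc=0; fwd→0 fwd↓0
— OS: 2×2; PE[0][1] trace:
  step 0 · PE0,1: acc=0; fwd→0 fwd↓0
  step 1 · PE0,1: acc=9; fwd→1 fwd↓9
  step 2 · PE0,1: acc=23; fwd→2 fwd↓7
  step 3 · PE0,1: acc=55; fwd→4 fwd↓8
— RS: 2×3; PE[0][1] trace:
  step 0 · PE0,1: acc=0; fwd→0 fwd↓0
  step 1 · PE0,1: acc=25; fwd→25 fwd↓8
  step 2 · PE0,1: acc=23; fwd→23 fwd↓7
  step 3 · PE0,1: acc=0; fwd→0 fwd↓0

dataflow = OS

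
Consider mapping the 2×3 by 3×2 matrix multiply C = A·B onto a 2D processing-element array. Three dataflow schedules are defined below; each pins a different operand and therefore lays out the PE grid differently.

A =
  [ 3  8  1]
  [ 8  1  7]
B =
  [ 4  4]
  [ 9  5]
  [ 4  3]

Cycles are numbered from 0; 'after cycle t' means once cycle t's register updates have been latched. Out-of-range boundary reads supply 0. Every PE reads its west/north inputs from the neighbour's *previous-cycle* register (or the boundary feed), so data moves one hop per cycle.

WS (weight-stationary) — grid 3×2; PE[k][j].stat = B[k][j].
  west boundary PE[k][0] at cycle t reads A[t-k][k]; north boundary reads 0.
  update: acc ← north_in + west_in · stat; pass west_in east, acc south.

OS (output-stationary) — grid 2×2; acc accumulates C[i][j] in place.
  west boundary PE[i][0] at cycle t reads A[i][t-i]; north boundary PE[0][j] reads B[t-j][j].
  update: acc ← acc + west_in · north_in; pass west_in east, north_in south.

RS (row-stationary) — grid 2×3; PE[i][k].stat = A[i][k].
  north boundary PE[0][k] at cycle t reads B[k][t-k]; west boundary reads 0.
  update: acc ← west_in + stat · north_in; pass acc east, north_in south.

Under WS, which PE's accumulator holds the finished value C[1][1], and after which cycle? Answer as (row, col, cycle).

(row, col, cycle) = (2, 1, 4)

WS — PE[2][1] is where C[1][1] collects:
  @0  [2,1]  acc 0  |  →0  ↓0
  @1  [2,1]  acc 0  |  →0  ↓0
  @2  [2,1]  acc 0  |  →0  ↓0
  @3  [2,1]  acc 55  |  →1  ↓55
  @4  [2,1]  acc 58  |  →7  ↓58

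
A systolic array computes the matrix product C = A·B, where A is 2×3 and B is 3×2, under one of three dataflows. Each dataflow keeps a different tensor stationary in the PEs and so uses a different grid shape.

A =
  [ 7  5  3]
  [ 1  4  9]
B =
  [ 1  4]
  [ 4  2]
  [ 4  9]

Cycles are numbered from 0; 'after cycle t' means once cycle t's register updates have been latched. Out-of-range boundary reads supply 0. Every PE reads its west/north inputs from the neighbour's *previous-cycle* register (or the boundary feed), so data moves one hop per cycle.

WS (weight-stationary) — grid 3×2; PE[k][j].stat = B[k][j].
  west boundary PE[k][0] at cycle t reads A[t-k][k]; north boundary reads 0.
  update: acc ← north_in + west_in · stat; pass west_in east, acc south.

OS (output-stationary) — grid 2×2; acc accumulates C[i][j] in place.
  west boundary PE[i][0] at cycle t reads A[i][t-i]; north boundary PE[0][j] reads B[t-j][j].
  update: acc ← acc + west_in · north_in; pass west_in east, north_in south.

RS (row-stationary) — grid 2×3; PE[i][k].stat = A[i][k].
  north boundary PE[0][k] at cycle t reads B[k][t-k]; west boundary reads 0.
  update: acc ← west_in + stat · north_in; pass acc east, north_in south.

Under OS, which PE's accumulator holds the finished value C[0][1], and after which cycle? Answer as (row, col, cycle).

OS — PE[0][1] is where C[0][1] collects:
  c0 r0c1: 0 / 0 / 0
  c1 r0c1: 28 / 7 / 4
  c2 r0c1: 38 / 5 / 2
  c3 r0c1: 65 / 3 / 9

(row, col, cycle) = (0, 1, 3)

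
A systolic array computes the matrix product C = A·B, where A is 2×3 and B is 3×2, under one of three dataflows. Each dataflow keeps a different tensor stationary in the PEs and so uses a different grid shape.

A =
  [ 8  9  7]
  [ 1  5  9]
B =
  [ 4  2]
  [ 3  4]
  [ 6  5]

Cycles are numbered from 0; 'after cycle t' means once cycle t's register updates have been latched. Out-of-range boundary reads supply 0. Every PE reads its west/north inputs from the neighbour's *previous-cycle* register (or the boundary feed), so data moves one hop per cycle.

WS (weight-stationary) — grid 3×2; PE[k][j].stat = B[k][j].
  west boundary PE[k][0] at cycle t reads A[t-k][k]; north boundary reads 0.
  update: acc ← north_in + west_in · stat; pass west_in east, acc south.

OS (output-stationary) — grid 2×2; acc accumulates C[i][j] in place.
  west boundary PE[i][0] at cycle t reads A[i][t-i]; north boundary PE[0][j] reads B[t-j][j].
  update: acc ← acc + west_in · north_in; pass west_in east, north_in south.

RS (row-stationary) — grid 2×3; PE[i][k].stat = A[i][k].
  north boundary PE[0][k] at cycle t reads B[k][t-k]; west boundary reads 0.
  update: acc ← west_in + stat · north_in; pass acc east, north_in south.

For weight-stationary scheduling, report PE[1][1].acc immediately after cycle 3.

PE[1][1].acc = 22

WS on a 3×2 grid — tracing PE[1][1] and its feeders:
  c0 r0c1: 0 / 0 / 0
  c0 r1c0: 0 / 0 / 0
  c0 r1c1: 0 / 0 / 0
  c1 r0c1: 16 / 8 / 16
  c1 r1c0: 59 / 9 / 59
  c1 r1c1: 0 / 0 / 0
  c2 r0c1: 2 / 1 / 2
  c2 r1c0: 19 / 5 / 19
  c2 r1c1: 52 / 9 / 52
  c3 r0c1: 0 / 0 / 0
  c3 r1c0: 0 / 0 / 0
  c3 r1c1: 22 / 5 / 22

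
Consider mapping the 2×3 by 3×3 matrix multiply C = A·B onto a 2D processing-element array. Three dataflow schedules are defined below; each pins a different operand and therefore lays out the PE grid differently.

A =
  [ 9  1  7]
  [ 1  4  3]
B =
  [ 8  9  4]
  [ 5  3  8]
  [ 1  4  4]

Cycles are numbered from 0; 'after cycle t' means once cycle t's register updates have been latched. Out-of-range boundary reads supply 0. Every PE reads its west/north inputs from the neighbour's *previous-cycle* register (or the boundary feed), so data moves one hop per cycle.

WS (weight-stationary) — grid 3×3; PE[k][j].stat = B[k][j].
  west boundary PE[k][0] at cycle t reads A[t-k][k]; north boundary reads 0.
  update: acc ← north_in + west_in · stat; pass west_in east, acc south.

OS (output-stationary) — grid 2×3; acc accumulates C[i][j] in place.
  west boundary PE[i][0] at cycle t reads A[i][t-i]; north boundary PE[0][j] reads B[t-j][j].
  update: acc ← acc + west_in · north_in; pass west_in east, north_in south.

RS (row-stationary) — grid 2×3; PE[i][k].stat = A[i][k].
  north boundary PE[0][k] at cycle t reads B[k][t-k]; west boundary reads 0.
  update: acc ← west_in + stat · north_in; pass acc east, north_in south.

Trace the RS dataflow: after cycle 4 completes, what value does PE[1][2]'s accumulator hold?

Tracing RS — 2×3 array, target PE[1][2]:
  t=0 PE[0][2]: acc=0 h=0 v=0
  t=0 PE[1][1]: acc=0 h=0 v=0
  t=0 PE[1][2]: acc=0 h=0 v=0
  t=1 PE[0][2]: acc=0 h=0 v=0
  t=1 PE[1][1]: acc=0 h=0 v=0
  t=1 PE[1][2]: acc=0 h=0 v=0
  t=2 PE[0][2]: acc=84 h=84 v=1
  t=2 PE[1][1]: acc=28 h=28 v=5
  t=2 PE[1][2]: acc=0 h=0 v=0
  t=3 PE[0][2]: acc=112 h=112 v=4
  t=3 PE[1][1]: acc=21 h=21 v=3
  t=3 PE[1][2]: acc=31 h=31 v=1
  t=4 PE[0][2]: acc=72 h=72 v=4
  t=4 PE[1][1]: acc=36 h=36 v=8
  t=4 PE[1][2]: acc=33 h=33 v=4

PE[1][2].acc = 33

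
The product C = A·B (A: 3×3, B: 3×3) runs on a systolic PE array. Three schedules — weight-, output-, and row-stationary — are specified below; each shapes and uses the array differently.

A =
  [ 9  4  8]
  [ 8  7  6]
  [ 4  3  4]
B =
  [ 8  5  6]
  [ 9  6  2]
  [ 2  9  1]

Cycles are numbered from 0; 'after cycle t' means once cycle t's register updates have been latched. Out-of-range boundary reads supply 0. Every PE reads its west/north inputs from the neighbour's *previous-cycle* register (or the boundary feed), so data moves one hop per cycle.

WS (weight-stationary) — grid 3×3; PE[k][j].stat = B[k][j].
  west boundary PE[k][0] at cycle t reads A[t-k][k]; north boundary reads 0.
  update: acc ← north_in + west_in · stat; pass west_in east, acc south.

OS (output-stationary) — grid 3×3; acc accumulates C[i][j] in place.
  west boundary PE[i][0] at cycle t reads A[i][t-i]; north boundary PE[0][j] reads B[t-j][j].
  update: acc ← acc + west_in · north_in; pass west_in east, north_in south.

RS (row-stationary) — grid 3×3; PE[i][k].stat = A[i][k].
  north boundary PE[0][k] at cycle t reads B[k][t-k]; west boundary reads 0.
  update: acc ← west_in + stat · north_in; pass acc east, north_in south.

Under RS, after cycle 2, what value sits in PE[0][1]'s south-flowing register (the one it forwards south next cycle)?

register = 6

RS on a 3×3 grid — tracing PE[0][1] and its feeders:
  cycle 0: PE[0][0] → acc 72, east 72, south 8
  cycle 0: PE[0][1] → acc 0, east 0, south 0
  cycle 1: PE[0][0] → acc 45, east 45, south 5
  cycle 1: PE[0][1] → acc 108, east 108, south 9
  cycle 2: PE[0][0] → acc 54, east 54, south 6
  cycle 2: PE[0][1] → acc 69, east 69, south 6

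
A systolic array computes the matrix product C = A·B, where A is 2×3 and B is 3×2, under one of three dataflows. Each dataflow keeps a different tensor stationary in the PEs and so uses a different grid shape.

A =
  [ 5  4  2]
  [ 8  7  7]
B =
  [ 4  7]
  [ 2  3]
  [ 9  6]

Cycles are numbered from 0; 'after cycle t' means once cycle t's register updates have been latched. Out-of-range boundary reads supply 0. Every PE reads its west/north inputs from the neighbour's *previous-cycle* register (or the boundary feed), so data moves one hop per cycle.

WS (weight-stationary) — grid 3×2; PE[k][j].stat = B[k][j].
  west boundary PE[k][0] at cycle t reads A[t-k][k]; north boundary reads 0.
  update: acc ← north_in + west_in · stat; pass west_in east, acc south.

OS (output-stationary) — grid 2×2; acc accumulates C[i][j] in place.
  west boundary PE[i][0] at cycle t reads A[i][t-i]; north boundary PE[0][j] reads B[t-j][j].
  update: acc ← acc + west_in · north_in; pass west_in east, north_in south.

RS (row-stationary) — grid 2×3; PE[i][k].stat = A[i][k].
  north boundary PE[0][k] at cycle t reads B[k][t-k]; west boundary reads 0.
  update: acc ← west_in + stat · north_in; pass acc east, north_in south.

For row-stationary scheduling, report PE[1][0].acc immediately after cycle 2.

PE[1][0].acc = 56

RS 2×3: PE[1][0] cycle-by-cycle (with neighbour feeds):
  c0 r0c0: 20 / 20 / 4
  c0 r1c0: 0 / 0 / 0
  c1 r0c0: 35 / 35 / 7
  c1 r1c0: 32 / 32 / 4
  c2 r0c0: 0 / 0 / 0
  c2 r1c0: 56 / 56 / 7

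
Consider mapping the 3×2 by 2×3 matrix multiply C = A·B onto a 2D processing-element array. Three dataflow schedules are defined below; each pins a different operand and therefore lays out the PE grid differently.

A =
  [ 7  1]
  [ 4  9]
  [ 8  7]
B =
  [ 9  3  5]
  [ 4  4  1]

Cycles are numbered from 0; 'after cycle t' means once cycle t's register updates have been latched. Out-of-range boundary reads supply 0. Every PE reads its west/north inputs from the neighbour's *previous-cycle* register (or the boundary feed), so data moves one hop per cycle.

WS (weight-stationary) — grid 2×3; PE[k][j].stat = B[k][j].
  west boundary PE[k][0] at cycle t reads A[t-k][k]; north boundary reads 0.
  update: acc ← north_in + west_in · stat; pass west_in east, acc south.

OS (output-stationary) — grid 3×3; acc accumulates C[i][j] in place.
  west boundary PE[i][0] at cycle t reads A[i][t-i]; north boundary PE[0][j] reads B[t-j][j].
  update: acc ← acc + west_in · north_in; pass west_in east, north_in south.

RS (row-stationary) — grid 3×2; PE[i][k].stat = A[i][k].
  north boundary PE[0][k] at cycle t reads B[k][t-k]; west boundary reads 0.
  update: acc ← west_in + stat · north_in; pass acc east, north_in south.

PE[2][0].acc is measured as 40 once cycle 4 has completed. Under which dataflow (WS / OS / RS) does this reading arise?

dataflow = RS

— WS: 2×3 array has no PE[2][0].
OS [3×3] PE[2][0] across cycles:
  c0 r2c0: 0 / 0 / 0
  c1 r2c0: 0 / 0 / 0
  c2 r2c0: 72 / 8 / 9
  c3 r2c0: 100 / 7 / 4
  c4 r2c0: 100 / 0 / 0
RS [3×2] PE[2][0] across cycles:
  c0 r2c0: 0 / 0 / 0
  c1 r2c0: 0 / 0 / 0
  c2 r2c0: 72 / 72 / 9
  c3 r2c0: 24 / 24 / 3
  c4 r2c0: 40 / 40 / 5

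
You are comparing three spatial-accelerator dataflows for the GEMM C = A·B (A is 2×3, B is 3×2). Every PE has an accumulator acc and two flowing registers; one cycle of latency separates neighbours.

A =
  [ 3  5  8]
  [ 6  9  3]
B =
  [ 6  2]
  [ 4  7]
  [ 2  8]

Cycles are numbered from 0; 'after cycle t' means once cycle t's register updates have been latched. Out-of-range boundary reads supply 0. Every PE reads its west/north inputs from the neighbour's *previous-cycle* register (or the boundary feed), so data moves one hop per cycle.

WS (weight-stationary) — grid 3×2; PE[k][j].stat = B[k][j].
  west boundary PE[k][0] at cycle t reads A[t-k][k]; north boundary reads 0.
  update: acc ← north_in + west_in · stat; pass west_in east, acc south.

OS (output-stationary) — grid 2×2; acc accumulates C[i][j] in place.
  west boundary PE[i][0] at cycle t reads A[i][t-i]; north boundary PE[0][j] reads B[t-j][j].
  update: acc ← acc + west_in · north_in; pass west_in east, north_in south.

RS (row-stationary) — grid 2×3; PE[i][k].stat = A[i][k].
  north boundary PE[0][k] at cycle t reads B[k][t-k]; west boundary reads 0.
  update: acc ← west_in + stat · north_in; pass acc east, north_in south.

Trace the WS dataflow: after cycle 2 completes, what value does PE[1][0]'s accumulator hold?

PE[1][0].acc = 72

WS (3×2). Following PE[1][0] plus its west/north inputs:
  0: (0,0).acc=18  regs=<3,18>
  0: (1,0).acc=0  regs=<0,0>
  1: (0,0).acc=36  regs=<6,36>
  1: (1,0).acc=38  regs=<5,38>
  2: (0,0).acc=0  regs=<0,0>
  2: (1,0).acc=72  regs=<9,72>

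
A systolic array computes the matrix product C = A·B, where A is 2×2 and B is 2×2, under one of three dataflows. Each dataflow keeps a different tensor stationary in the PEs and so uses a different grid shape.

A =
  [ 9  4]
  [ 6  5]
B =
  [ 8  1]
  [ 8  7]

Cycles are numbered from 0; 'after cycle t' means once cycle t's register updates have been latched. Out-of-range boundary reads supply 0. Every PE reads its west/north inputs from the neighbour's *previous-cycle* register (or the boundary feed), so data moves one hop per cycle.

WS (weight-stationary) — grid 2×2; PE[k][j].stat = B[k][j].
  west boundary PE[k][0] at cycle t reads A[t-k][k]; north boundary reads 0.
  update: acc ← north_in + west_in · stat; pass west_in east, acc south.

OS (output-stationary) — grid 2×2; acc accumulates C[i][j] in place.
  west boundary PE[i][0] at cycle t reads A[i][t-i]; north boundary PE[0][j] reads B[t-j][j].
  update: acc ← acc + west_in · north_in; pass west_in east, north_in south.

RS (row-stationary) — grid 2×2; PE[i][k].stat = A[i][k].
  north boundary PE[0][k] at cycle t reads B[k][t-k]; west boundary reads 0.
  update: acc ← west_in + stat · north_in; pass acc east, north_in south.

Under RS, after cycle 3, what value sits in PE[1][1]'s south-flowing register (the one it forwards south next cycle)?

RS 2×2: PE[1][1] cycle-by-cycle (with neighbour feeds):
  cycle 0: PE[0][1] → acc 0, east 0, south 0
  cycle 0: PE[1][0] → acc 0, east 0, south 0
  cycle 0: PE[1][1] → acc 0, east 0, south 0
  cycle 1: PE[0][1] → acc 104, east 104, south 8
  cycle 1: PE[1][0] → acc 48, east 48, south 8
  cycle 1: PE[1][1] → acc 0, east 0, south 0
  cycle 2: PE[0][1] → acc 37, east 37, south 7
  cycle 2: PE[1][0] → acc 6, east 6, south 1
  cycle 2: PE[1][1] → acc 88, east 88, south 8
  cycle 3: PE[0][1] → acc 0, east 0, south 0
  cycle 3: PE[1][0] → acc 0, east 0, south 0
  cycle 3: PE[1][1] → acc 41, east 41, south 7

register = 7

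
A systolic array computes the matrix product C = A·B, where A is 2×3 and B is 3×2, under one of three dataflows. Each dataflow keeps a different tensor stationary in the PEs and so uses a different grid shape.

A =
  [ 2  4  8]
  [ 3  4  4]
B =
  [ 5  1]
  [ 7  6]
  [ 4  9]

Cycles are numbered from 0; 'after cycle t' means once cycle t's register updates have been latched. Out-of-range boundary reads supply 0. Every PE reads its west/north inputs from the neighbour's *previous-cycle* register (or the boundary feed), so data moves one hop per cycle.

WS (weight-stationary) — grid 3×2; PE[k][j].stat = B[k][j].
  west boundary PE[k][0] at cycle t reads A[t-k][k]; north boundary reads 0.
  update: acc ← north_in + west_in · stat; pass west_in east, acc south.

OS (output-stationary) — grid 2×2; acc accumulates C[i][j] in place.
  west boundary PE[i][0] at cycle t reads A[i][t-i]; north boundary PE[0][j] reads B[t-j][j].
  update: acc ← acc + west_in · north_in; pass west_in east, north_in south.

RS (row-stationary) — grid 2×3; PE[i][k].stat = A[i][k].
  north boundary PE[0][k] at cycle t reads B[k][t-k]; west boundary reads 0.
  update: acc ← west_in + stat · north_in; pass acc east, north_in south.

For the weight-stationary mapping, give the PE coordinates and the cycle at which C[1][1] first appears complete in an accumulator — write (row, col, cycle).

(row, col, cycle) = (2, 1, 4)

WS — PE[2][1] is where C[1][1] collects:
  after 0 — PE[2][1] acc=0, pass-E 0, pass-S 0
  after 1 — PE[2][1] acc=0, pass-E 0, pass-S 0
  after 2 — PE[2][1] acc=0, pass-E 0, pass-S 0
  after 3 — PE[2][1] acc=98, pass-E 8, pass-S 98
  after 4 — PE[2][1] acc=63, pass-E 4, pass-S 63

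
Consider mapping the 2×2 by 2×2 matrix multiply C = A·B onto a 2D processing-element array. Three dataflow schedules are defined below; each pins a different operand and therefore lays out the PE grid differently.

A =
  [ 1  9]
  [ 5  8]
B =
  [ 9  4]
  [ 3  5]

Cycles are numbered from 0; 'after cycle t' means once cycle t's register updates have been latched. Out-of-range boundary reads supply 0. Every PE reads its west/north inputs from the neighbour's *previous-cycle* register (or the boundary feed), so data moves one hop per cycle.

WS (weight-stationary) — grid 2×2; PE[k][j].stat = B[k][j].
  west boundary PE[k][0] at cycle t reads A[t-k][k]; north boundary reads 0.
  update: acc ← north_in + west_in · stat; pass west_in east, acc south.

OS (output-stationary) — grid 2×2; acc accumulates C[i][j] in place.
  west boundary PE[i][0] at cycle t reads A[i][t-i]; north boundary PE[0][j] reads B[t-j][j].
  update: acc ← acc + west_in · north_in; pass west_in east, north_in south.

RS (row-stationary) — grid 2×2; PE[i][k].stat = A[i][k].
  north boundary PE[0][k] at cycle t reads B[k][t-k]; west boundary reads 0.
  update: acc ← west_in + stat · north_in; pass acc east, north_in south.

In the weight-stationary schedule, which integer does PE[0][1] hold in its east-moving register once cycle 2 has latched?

register = 5

Tracing WS — 2×2 array, target PE[0][1]:
  after 0 — PE[0][0] acc=9, pass-E 1, pass-S 9
  after 0 — PE[0][1] acc=0, pass-E 0, pass-S 0
  after 1 — PE[0][0] acc=45, pass-E 5, pass-S 45
  after 1 — PE[0][1] acc=4, pass-E 1, pass-S 4
  after 2 — PE[0][0] acc=0, pass-E 0, pass-S 0
  after 2 — PE[0][1] acc=20, pass-E 5, pass-S 20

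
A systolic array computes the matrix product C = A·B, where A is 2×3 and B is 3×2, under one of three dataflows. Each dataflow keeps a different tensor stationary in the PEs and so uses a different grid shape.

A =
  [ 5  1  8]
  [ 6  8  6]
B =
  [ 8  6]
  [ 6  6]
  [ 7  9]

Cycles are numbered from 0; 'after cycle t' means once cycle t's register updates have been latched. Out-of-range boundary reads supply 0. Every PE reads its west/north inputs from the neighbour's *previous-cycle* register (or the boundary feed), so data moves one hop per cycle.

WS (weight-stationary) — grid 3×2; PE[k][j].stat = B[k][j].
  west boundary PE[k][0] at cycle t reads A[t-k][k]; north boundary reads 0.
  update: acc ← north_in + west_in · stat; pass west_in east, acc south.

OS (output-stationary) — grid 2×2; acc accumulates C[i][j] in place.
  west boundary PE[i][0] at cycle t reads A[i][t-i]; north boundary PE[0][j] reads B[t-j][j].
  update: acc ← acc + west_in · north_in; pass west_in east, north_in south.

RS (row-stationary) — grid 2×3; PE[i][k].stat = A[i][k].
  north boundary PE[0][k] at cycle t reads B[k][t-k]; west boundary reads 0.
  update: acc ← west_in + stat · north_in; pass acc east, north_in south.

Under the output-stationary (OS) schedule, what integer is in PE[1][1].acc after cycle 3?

PE[1][1].acc = 84

OS 2×2: PE[1][1] cycle-by-cycle (with neighbour feeds):
  c0 r0c1: 0 / 0 / 0
  c0 r1c0: 0 / 0 / 0
  c0 r1c1: 0 / 0 / 0
  c1 r0c1: 30 / 5 / 6
  c1 r1c0: 48 / 6 / 8
  c1 r1c1: 0 / 0 / 0
  c2 r0c1: 36 / 1 / 6
  c2 r1c0: 96 / 8 / 6
  c2 r1c1: 36 / 6 / 6
  c3 r0c1: 108 / 8 / 9
  c3 r1c0: 138 / 6 / 7
  c3 r1c1: 84 / 8 / 6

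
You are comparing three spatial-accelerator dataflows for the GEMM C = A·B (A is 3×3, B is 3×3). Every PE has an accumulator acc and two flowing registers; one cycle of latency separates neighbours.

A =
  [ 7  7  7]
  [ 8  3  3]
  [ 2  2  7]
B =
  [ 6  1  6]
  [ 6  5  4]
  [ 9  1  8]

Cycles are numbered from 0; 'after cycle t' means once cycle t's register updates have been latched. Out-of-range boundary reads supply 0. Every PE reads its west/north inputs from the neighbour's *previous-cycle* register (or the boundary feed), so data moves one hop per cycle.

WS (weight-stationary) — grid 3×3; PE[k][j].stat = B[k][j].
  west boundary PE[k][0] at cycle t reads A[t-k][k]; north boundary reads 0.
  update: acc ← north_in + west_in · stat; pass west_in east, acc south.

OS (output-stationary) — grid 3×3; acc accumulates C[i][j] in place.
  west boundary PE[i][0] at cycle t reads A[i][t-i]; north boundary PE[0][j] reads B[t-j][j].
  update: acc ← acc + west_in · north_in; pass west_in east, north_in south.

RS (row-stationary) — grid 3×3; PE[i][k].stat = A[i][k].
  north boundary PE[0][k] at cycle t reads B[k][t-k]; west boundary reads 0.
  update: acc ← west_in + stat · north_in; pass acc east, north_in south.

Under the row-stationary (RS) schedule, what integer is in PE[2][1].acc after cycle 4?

RS (3×3). Following PE[2][1] plus its west/north inputs:
  t=0 PE[1][1]: acc=0 h=0 v=0
  t=0 PE[2][0]: acc=0 h=0 v=0
  t=0 PE[2][1]: acc=0 h=0 v=0
  t=1 PE[1][1]: acc=0 h=0 v=0
  t=1 PE[2][0]: acc=0 h=0 v=0
  t=1 PE[2][1]: acc=0 h=0 v=0
  t=2 PE[1][1]: acc=66 h=66 v=6
  t=2 PE[2][0]: acc=12 h=12 v=6
  t=2 PE[2][1]: acc=0 h=0 v=0
  t=3 PE[1][1]: acc=23 h=23 v=5
  t=3 PE[2][0]: acc=2 h=2 v=1
  t=3 PE[2][1]: acc=24 h=24 v=6
  t=4 PE[1][1]: acc=60 h=60 v=4
  t=4 PE[2][0]: acc=12 h=12 v=6
  t=4 PE[2][1]: acc=12 h=12 v=5

PE[2][1].acc = 12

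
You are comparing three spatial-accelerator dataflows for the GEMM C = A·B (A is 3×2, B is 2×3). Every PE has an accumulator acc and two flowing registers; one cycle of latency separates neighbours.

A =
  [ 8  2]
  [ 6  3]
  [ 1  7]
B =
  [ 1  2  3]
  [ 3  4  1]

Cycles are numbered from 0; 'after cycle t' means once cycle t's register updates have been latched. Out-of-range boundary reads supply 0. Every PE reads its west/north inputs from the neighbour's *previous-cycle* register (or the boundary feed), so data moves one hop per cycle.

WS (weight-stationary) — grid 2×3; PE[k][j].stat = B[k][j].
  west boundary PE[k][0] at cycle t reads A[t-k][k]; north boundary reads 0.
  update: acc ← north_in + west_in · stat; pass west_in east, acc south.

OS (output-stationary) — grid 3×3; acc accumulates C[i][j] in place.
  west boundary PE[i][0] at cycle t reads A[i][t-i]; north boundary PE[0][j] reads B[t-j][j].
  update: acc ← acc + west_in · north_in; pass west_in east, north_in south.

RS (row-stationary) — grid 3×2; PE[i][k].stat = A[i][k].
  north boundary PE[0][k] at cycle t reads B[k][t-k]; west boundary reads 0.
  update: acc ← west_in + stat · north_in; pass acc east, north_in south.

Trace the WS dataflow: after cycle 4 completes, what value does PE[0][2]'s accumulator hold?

Tracing WS — 2×3 array, target PE[0][2]:
  @0  [0,1]  acc 0  |  →0  ↓0
  @0  [0,2]  acc 0  |  →0  ↓0
  @1  [0,1]  acc 16  |  →8  ↓16
  @1  [0,2]  acc 0  |  →0  ↓0
  @2  [0,1]  acc 12  |  →6  ↓12
  @2  [0,2]  acc 24  |  →8  ↓24
  @3  [0,1]  acc 2  |  →1  ↓2
  @3  [0,2]  acc 18  |  →6  ↓18
  @4  [0,1]  acc 0  |  →0  ↓0
  @4  [0,2]  acc 3  |  →1  ↓3

PE[0][2].acc = 3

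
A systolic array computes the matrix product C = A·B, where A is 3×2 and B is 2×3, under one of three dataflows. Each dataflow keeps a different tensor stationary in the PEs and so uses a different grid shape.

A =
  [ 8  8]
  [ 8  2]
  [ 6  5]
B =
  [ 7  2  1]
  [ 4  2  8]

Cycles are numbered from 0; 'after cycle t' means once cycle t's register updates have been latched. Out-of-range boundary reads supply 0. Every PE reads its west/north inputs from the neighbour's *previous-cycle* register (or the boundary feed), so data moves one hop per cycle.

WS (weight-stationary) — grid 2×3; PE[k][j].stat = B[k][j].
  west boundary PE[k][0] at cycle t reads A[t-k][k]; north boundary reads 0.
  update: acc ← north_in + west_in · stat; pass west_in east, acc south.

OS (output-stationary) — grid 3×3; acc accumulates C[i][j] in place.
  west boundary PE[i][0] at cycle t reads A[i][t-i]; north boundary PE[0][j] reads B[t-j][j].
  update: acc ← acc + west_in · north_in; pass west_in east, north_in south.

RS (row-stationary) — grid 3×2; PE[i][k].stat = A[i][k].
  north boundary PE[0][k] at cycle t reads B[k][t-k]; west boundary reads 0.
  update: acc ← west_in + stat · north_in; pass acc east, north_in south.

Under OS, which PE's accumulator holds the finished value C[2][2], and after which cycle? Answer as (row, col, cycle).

Under OS, C[2][2] lands at PE[2][2]:
  cycle 0: PE[2][2] → acc 0, east 0, south 0
  cycle 1: PE[2][2] → acc 0, east 0, south 0
  cycle 2: PE[2][2] → acc 0, east 0, south 0
  cycle 3: PE[2][2] → acc 0, east 0, south 0
  cycle 4: PE[2][2] → acc 6, east 6, south 1
  cycle 5: PE[2][2] → acc 46, east 5, south 8

(row, col, cycle) = (2, 2, 5)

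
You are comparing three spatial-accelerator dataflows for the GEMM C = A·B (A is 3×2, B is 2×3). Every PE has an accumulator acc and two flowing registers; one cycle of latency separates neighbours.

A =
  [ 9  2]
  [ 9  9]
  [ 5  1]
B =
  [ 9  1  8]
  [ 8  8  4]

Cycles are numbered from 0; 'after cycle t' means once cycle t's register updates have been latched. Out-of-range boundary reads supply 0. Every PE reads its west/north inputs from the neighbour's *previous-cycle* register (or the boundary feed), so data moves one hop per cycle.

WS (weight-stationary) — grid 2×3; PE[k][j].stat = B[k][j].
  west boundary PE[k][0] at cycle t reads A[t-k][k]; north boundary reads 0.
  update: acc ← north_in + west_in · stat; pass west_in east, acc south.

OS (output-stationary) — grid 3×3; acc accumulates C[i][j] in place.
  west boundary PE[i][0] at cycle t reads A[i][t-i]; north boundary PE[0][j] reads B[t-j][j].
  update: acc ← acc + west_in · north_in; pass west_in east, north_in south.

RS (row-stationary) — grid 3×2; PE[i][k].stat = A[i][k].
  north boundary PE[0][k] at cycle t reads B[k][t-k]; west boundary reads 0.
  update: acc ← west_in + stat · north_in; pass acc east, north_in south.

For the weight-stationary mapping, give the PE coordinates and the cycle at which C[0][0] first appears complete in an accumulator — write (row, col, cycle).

WS — PE[1][0] is where C[0][0] collects:
  cycle 0: PE[1][0] → acc 0, east 0, south 0
  cycle 1: PE[1][0] → acc 97, east 2, south 97

(row, col, cycle) = (1, 0, 1)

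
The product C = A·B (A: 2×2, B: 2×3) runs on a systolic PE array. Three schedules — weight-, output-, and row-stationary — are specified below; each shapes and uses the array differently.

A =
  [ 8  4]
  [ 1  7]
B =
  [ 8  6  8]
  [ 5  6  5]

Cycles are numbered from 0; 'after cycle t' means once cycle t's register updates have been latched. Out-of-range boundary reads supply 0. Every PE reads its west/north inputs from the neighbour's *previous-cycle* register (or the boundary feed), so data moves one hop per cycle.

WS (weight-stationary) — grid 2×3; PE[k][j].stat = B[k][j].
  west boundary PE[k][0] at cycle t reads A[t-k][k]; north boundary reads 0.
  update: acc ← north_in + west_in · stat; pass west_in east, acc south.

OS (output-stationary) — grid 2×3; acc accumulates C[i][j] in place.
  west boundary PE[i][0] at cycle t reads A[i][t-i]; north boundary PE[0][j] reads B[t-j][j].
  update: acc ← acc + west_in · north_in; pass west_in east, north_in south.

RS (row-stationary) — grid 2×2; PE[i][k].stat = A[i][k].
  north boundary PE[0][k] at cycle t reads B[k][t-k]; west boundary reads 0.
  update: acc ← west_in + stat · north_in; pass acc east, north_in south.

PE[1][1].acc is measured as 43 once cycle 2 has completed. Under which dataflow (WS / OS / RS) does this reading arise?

— WS: 2×3; PE[1][1] trace:
  step 0 · PE1,1: acc=0; fwd→0 fwd↓0
  step 1 · PE1,1: acc=0; fwd→0 fwd↓0
  step 2 · PE1,1: acc=72; fwd→4 fwd↓72
— OS: 2×3; PE[1][1] trace:
  step 0 · PE1,1: acc=0; fwd→0 fwd↓0
  step 1 · PE1,1: acc=0; fwd→0 fwd↓0
  step 2 · PE1,1: acc=6; fwd→1 fwd↓6
— RS: 2×2; PE[1][1] trace:
  step 0 · PE1,1: acc=0; fwd→0 fwd↓0
  step 1 · PE1,1: acc=0; fwd→0 fwd↓0
  step 2 · PE1,1: acc=43; fwd→43 fwd↓5

dataflow = RS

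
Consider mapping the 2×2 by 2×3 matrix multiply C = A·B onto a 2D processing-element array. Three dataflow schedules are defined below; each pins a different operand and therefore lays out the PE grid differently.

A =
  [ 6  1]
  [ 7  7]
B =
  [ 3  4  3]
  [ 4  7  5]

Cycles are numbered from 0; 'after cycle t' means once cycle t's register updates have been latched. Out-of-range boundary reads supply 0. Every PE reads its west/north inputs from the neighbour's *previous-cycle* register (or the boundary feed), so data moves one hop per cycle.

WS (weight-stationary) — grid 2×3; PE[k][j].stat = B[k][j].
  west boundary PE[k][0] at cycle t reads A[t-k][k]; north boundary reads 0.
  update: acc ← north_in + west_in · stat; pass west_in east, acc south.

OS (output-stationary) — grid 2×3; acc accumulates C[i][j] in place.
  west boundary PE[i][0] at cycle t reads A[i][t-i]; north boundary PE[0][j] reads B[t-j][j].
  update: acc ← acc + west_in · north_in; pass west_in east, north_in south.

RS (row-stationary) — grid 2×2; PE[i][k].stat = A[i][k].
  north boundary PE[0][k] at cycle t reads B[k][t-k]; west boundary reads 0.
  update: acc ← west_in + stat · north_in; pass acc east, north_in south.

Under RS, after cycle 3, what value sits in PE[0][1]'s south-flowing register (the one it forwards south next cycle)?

RS (2×2). Following PE[0][1] plus its west/north inputs:
  [0] (0,0) acc=18 (h:18 v:3)
  [0] (0,1) acc=0 (h:0 v:0)
  [1] (0,0) acc=24 (h:24 v:4)
  [1] (0,1) acc=22 (h:22 v:4)
  [2] (0,0) acc=18 (h:18 v:3)
  [2] (0,1) acc=31 (h:31 v:7)
  [3] (0,0) acc=0 (h:0 v:0)
  [3] (0,1) acc=23 (h:23 v:5)

register = 5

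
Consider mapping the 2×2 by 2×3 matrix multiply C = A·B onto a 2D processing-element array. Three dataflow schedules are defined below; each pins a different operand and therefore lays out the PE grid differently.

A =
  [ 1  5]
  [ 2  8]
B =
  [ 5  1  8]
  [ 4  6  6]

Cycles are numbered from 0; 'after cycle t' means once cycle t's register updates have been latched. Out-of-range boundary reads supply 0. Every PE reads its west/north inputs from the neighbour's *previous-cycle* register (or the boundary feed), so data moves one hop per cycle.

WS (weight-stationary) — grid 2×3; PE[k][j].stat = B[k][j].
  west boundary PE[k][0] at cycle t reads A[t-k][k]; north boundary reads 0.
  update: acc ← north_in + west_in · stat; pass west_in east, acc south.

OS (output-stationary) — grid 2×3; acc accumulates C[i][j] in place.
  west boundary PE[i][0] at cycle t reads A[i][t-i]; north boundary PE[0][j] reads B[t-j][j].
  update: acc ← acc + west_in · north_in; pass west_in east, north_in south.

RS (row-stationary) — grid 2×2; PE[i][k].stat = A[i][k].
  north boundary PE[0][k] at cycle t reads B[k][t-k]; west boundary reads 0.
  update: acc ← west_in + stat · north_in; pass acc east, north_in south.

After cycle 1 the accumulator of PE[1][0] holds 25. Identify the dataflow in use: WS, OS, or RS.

dataflow = WS

— WS: 2×3; PE[1][0] trace:
  0: (1,0).acc=0  regs=<0,0>
  1: (1,0).acc=25  regs=<5,25>
— OS: 2×3; PE[1][0] trace:
  0: (1,0).acc=0  regs=<0,0>
  1: (1,0).acc=10  regs=<2,5>
— RS: 2×2; PE[1][0] trace:
  0: (1,0).acc=0  regs=<0,0>
  1: (1,0).acc=10  regs=<10,5>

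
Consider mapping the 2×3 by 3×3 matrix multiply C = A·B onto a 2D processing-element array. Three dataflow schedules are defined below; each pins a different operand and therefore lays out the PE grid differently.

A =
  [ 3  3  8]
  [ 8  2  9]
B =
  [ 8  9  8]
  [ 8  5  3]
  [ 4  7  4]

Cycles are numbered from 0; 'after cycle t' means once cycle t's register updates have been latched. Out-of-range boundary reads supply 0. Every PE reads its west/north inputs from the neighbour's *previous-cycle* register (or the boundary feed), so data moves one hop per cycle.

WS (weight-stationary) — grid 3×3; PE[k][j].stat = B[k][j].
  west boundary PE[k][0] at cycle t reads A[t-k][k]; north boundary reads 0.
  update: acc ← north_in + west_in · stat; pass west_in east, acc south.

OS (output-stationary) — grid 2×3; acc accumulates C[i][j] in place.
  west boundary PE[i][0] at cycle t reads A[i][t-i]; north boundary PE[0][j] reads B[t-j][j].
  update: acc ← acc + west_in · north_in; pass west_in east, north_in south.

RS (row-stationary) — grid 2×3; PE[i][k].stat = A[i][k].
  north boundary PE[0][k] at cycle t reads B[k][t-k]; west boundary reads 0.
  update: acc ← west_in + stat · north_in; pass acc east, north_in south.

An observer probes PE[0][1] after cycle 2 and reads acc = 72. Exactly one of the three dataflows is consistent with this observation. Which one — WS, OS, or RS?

WS (3×3 grid), PE[0][1]:
  [0] (0,1) acc=0 (h:0 v:0)
  [1] (0,1) acc=27 (h:3 v:27)
  [2] (0,1) acc=72 (h:8 v:72)
OS (2×3 grid), PE[0][1]:
  [0] (0,1) acc=0 (h:0 v:0)
  [1] (0,1) acc=27 (h:3 v:9)
  [2] (0,1) acc=42 (h:3 v:5)
RS (2×3 grid), PE[0][1]:
  [0] (0,1) acc=0 (h:0 v:0)
  [1] (0,1) acc=48 (h:48 v:8)
  [2] (0,1) acc=42 (h:42 v:5)

dataflow = WS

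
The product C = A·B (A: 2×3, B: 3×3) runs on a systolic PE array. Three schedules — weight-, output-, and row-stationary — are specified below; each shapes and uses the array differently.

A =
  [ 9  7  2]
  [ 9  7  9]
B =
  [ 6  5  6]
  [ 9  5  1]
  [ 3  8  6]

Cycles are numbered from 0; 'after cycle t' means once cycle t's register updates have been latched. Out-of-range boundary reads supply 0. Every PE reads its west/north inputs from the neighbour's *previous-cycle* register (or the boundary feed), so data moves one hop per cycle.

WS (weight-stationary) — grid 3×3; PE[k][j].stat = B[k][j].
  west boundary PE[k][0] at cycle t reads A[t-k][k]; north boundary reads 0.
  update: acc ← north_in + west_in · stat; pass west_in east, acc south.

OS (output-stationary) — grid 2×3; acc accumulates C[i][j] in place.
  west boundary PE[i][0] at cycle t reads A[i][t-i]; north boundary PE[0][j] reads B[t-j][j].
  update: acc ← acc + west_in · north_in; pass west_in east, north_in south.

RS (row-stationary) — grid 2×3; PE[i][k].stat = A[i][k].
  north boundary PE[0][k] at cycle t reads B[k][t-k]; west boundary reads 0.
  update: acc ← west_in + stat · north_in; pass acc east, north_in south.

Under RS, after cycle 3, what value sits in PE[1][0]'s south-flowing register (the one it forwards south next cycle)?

RS on a 2×3 grid — tracing PE[1][0] and its feeders:
  [0] (0,0) acc=54 (h:54 v:6)
  [0] (1,0) acc=0 (h:0 v:0)
  [1] (0,0) acc=45 (h:45 v:5)
  [1] (1,0) acc=54 (h:54 v:6)
  [2] (0,0) acc=54 (h:54 v:6)
  [2] (1,0) acc=45 (h:45 v:5)
  [3] (0,0) acc=0 (h:0 v:0)
  [3] (1,0) acc=54 (h:54 v:6)

register = 6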